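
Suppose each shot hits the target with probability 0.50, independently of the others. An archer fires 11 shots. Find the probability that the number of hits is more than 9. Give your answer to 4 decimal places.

X ~ Binomial(11, 0.50); P(X ≥ 10) = Σ C(11,k) p^k (1−p)^(11−k) over k:
  k=10: C(11,10)·0.50^10·0.50^1 = 0.005371
  k=11: C(11,11)·0.50^11·0.50^0 = 0.000488
Total = 0.005859

0.0059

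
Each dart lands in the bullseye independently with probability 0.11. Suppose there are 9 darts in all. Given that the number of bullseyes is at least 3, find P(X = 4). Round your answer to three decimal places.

X ~ Binomial(9, 0.11). Want P(X=4 | X≥3) = P(X=4) / P(X≥3).
P(X=4) = C(9,4)·0.11^4·0.89^5 = 0.01030
P(X≥3) = 1 − 0.35036 − 0.38972 − 0.19267 = 0.06725
Ratio = 0.01030 / 0.06725 = 0.15318

0.153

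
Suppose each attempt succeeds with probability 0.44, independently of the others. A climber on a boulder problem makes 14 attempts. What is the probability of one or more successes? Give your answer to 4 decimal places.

P(at least one) = 1 − P(none) = 1 − (1 − 0.44)^14
= 1 − 0.000298 = 0.999702

0.9997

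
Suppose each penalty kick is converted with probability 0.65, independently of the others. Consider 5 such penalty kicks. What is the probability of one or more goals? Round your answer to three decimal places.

0.995

P(at least one) = 1 − P(none) = 1 − (1 − 0.65)^5
= 1 − 0.00525 = 0.99475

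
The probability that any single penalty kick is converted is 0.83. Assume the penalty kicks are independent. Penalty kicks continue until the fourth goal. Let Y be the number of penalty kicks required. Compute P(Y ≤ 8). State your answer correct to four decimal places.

Finishing within 8 penalty kicks ⇔ at least 4 successes in the first 8. With X ~ Binomial(8, 0.83), P(Y ≤ 8) = 1 − P(X ≤ 3).
  k=0: C(8,0)·0.83^0·0.17^8 = 0.000001
  k=1: C(8,1)·0.83^1·0.17^7 = 0.000027
  k=2: C(8,2)·0.83^2·0.17^6 = 0.000466
  k=3: C(8,3)·0.83^3·0.17^5 = 0.004546
1 − 0.005040 = 0.994960

0.9950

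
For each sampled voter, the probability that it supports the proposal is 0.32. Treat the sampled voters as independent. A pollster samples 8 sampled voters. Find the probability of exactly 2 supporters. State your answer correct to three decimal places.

X ~ Binomial(n=8, p=0.32).
P(X=2) = C(8,2) · p^2 · (1−p)^6
= 28 · 0.1024 · 0.098867 = 0.28347

0.283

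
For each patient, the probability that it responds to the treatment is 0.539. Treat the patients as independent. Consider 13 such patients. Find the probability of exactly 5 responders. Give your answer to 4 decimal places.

0.1194

X ~ Binomial(n=13, p=0.539).
P(X=5) = C(13,5) · p^5 · (1−p)^8
= 1287 · 0.045493 · 0.0020399 = 0.119434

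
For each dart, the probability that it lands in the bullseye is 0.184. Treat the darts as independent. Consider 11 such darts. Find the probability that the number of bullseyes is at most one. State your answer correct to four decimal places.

0.3717

X ~ Binomial(11, 0.184); P(X ≤ 1) = Σ C(11,k) p^k (1−p)^(11−k) over k:
  k=0: C(11,0)·0.184^0·0.816^11 = 0.106805
  k=1: C(11,1)·0.184^1·0.816^10 = 0.264918
Total = 0.371723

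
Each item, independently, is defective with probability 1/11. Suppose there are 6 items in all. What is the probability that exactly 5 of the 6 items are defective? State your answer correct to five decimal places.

0.00003

X ~ Binomial(n=6, p=0.090909).
P(X=5) = C(6,5) · p^5 · (1−p)^1
= 6 · 6.2092e-06 · 0.90909 = 0.0000339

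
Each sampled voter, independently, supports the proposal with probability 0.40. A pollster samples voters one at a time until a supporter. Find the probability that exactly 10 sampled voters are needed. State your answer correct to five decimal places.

Geometric (trials to first success), p = 0.40.
P(Y = 10) = (1−p)^9 · p = 0.010078 · 0.40 = 0.0040311

0.00403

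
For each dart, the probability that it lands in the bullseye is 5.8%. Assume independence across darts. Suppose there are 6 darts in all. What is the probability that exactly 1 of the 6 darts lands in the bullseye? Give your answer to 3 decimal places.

0.258

X ~ Binomial(n=6, p=0.058).
P(X=1) = C(6,1) · p^1 · (1−p)^5
= 6 · 0.058 · 0.74174 = 0.25813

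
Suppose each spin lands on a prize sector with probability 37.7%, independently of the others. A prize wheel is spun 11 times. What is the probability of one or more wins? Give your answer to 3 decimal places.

0.995

P(at least one) = 1 − P(none) = 1 − (1 − 0.377)^11
= 1 − 0.00549 = 0.99451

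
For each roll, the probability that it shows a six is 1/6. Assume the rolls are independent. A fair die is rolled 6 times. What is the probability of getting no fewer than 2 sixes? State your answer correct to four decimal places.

0.2632

X ~ Binomial(6, 0.166667); P(X ≥ 2) = Σ C(6,k) p^k (1−p)^(6−k) over k:
  k=2: C(6,2)·0.166667^2·0.833333^4 = 0.200939
  k=3: C(6,3)·0.166667^3·0.833333^3 = 0.053584
  k=4: C(6,4)·0.166667^4·0.833333^2 = 0.008038
  k=5: C(6,5)·0.166667^5·0.833333^1 = 0.000643
  k=6: C(6,6)·0.166667^6·0.833333^0 = 0.000021
Total = 0.263224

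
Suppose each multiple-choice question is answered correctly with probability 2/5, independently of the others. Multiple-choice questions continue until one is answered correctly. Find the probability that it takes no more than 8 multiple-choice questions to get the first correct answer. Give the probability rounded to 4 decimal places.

0.9832

Y = number of multiple-choice questions to the first success; geometric, p = 0.40.
P(Y ≤ 8) = 1 − (1−p)^8 = 1 − 0.016796 = 0.983204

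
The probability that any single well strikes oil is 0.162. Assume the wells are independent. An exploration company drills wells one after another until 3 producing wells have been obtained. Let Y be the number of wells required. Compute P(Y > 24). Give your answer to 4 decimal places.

Needing more than 24 wells ⇔ fewer than 3 successes in the first 24. With X ~ Binomial(24, 0.162), P(Y > 24) = P(X ≤ 2).
  k=0: C(24,0)·0.162^0·0.838^24 = 0.014383
  k=1: C(24,1)·0.162^1·0.838^23 = 0.066733
  k=2: C(24,2)·0.162^2·0.838^22 = 0.148357
P(X ≤ 2) = 0.229473

0.2295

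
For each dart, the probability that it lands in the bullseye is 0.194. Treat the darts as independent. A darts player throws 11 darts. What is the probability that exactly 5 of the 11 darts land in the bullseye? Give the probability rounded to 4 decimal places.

0.0348

X ~ Binomial(n=11, p=0.194).
P(X=5) = C(11,5) · p^5 · (1−p)^6
= 462 · 0.00027479 · 0.27416 = 0.034807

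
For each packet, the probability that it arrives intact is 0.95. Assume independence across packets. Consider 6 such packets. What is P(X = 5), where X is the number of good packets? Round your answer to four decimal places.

X ~ Binomial(n=6, p=0.95).
P(X=5) = C(6,5) · p^5 · (1−p)^1
= 6 · 0.77378 · 0.05 = 0.232134

0.2321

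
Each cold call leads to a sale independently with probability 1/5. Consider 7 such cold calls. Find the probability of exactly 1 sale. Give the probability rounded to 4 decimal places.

0.3670

X ~ Binomial(n=7, p=0.20).
P(X=1) = C(7,1) · p^1 · (1−p)^6
= 7 · 0.2 · 0.26214 = 0.367002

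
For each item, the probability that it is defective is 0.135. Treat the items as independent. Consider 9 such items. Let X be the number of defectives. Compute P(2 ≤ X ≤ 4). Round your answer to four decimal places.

0.3446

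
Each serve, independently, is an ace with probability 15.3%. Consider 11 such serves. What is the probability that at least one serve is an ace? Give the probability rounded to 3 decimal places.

0.839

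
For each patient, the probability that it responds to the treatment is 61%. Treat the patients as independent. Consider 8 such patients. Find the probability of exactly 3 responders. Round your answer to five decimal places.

0.11468

X ~ Binomial(n=8, p=0.61).
P(X=3) = C(8,3) · p^3 · (1−p)^5
= 56 · 0.22698 · 0.0090224 = 0.1146834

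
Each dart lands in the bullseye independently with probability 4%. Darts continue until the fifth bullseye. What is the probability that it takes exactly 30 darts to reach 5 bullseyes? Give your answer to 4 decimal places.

0.0009

Y = trial on which the fifth success occurs; negative binomial, r=5, p=0.04.
P(Y=30) = C(29,4) · p^5 · (1−p)^25
= 23751 · 1.024e-07 · 0.3604 = 0.000877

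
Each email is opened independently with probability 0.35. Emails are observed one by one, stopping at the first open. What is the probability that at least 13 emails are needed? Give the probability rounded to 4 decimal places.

Y = number of emails to the first success; geometric, p = 0.35.
P(Y > 12) = P(first 12 all fail) = (1−p)^12 = 0.005688

0.0057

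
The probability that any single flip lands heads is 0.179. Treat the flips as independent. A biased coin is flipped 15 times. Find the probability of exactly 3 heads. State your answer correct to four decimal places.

0.2447

X ~ Binomial(n=15, p=0.179).
P(X=3) = C(15,3) · p^3 · (1−p)^12
= 455 · 0.0057353 · 0.093782 = 0.244731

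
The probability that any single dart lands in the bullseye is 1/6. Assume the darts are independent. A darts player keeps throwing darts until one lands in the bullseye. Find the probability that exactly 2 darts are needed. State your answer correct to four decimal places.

Geometric (trials to first success), p = 0.166667.
P(Y = 2) = (1−p)^1 · p = 0.83333 · 0.166667 = 0.138889

0.1389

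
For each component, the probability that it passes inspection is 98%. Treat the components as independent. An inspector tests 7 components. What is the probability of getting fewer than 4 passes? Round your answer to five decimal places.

X ~ Binomial(7, 0.98); P(X ≤ 3) = Σ C(7,k) p^k (1−p)^(7−k) over k:
  k=0: C(7,0)·0.98^0·0.02^7 = 0.0000000
  k=1: C(7,1)·0.98^1·0.02^6 = 0.0000000
  k=2: C(7,2)·0.98^2·0.02^5 = 0.0000001
  k=3: C(7,3)·0.98^3·0.02^4 = 0.0000053
Total = 0.0000053

0.00001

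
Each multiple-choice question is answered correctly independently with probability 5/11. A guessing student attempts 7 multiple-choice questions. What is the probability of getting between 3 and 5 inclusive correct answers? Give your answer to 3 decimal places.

X ~ Binomial(7, 0.454545); P(3 ≤ X ≤ 5) = Σ C(7,k) p^k (1−p)^(7−k) over k:
  k=3: C(7,3)·0.454545^3·0.545455^4 = 0.29096
  k=4: C(7,4)·0.454545^4·0.545455^3 = 0.24247
  k=5: C(7,5)·0.454545^5·0.545455^2 = 0.12123
Total = 0.65466

0.655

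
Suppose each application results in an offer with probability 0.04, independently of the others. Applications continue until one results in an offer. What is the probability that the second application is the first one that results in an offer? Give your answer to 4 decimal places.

0.0384

Geometric (trials to first success), p = 0.04.
P(Y = 2) = (1−p)^1 · p = 0.96 · 0.04 = 0.038400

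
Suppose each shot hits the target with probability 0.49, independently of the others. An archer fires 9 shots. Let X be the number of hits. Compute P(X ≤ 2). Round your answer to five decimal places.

0.10009

X ~ Binomial(9, 0.49); P(X ≤ 2) = Σ C(9,k) p^k (1−p)^(9−k) over k:
  k=0: C(9,0)·0.49^0·0.51^9 = 0.0023342
  k=1: C(9,1)·0.49^1·0.51^8 = 0.0201837
  k=2: C(9,2)·0.49^2·0.51^7 = 0.0775686
Total = 0.1000864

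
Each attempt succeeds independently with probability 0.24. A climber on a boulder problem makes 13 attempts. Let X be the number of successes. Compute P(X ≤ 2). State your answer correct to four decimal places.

0.3636

X ~ Binomial(13, 0.24); P(X ≤ 2) = Σ C(13,k) p^k (1−p)^(13−k) over k:
  k=0: C(13,0)·0.24^0·0.76^13 = 0.028221
  k=1: C(13,1)·0.24^1·0.76^12 = 0.115856
  k=2: C(13,2)·0.24^2·0.76^11 = 0.219516
Total = 0.363593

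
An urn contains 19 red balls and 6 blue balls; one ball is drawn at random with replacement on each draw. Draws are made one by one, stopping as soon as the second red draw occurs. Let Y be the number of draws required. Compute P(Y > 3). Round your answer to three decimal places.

0.145

Needing more than 3 draws ⇔ fewer than 2 successes in the first 3. With X ~ Binomial(3, 0.76), P(Y > 3) = P(X ≤ 1).
  k=0: C(3,0)·0.76^0·0.24^3 = 0.01382
  k=1: C(3,1)·0.76^1·0.24^2 = 0.13133
P(X ≤ 1) = 0.14515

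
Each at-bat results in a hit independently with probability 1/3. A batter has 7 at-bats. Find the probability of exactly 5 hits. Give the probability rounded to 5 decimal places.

0.03841

X ~ Binomial(n=7, p=0.333333).
P(X=5) = C(7,5) · p^5 · (1−p)^2
= 21 · 0.0041152 · 0.44444 = 0.0384088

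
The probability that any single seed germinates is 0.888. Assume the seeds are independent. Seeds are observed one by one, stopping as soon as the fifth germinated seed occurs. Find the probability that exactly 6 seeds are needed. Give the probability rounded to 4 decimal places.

Y = trial on which the fifth success occurs; negative binomial, r=5, p=0.888.
P(Y=6) = C(5,4) · p^5 · (1−p)^1
= 5 · 0.55216 · 0.112 = 0.309210

0.3092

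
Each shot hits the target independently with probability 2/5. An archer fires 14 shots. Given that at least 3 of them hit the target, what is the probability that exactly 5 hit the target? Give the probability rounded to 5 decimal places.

0.21516

X ~ Binomial(14, 0.40). Want P(X=5 | X≥3) = P(X=5) / P(X≥3).
P(X=5) = C(14,5)·0.40^5·0.60^9 = 0.2065976
P(X≥3) = 1 − 0.0007836 − 0.0073140 − 0.0316940 = 0.9602084
Ratio = 0.2065976 / 0.9602084 = 0.2151591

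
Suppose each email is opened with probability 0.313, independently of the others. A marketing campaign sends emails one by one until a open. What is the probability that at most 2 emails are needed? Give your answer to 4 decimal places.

Y = number of emails to the first success; geometric, p = 0.313.
P(Y ≤ 2) = 1 − (1−p)^2 = 1 − 0.471969 = 0.528031

0.5280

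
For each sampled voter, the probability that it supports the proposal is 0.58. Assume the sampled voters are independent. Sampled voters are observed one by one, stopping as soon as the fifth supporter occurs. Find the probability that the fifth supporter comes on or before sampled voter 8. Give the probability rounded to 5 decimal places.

Finishing within 8 sampled voters ⇔ at least 5 successes in the first 8. With X ~ Binomial(8, 0.58), P(Y ≤ 8) = 1 − P(X ≤ 4).
  k=0: C(8,0)·0.58^0·0.42^8 = 0.0009683
  k=1: C(8,1)·0.58^1·0.42^7 = 0.0106970
  k=2: C(8,2)·0.58^2·0.42^6 = 0.0517023
  k=3: C(8,3)·0.58^3·0.42^5 = 0.1427968
  k=4: C(8,4)·0.58^4·0.42^4 = 0.2464945
1 − 0.4526588 = 0.5473412

0.54734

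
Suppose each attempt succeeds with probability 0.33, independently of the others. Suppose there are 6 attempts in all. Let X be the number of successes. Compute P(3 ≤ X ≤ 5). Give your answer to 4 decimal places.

X ~ Binomial(6, 0.33); P(3 ≤ X ≤ 5) = Σ C(6,k) p^k (1−p)^(6−k) over k:
  k=3: C(6,3)·0.33^3·0.67^3 = 0.216170
  k=4: C(6,4)·0.33^4·0.67^2 = 0.079854
  k=5: C(6,5)·0.33^5·0.67^1 = 0.015732
Total = 0.311757

0.3118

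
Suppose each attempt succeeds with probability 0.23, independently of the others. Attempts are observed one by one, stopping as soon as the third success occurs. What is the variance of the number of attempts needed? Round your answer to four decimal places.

43.6673

Y = total attempts until the third success; negative binomial with r=3, p=0.23.
Var(Y) = r(1−p)/p² = 3·0.77 / 0.23² = 43.667297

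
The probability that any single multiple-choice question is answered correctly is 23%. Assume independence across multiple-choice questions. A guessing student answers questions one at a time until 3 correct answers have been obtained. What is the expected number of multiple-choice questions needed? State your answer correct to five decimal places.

13.04348

Y = total multiple-choice questions until the third success; negative binomial with r=3, p=0.23.
E[Y] = r / p = 3 / 0.23 = 13.0434783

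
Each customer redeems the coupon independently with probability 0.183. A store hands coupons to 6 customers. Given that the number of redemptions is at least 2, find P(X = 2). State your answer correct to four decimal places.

0.7388

X ~ Binomial(6, 0.183). Want P(X=2 | X≥2) = P(X=2) / P(X≥2).
P(X=2) = C(6,2)·0.183^2·0.817^4 = 0.223811
P(X≥2) = 1 − 0.297394 − 0.399680 = 0.302926
Ratio = 0.223811 / 0.302926 = 0.738832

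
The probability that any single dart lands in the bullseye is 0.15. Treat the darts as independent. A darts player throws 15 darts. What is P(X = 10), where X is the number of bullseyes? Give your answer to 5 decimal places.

X ~ Binomial(n=15, p=0.15).
P(X=10) = C(15,10) · p^10 · (1−p)^5
= 3003 · 5.7665e-09 · 0.44371 = 0.0000077

0.00001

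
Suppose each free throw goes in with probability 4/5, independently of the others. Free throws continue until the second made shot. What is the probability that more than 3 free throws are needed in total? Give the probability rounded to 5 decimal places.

0.10400

Needing more than 3 free throws ⇔ fewer than 2 successes in the first 3. With X ~ Binomial(3, 0.80), P(Y > 3) = P(X ≤ 1).
  k=0: C(3,0)·0.80^0·0.20^3 = 0.0080000
  k=1: C(3,1)·0.80^1·0.20^2 = 0.0960000
P(X ≤ 1) = 0.1040000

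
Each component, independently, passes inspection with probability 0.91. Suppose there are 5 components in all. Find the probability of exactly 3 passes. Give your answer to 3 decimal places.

0.061

X ~ Binomial(n=5, p=0.91).
P(X=3) = C(5,3) · p^3 · (1−p)^2
= 10 · 0.75357 · 0.0081 = 0.06104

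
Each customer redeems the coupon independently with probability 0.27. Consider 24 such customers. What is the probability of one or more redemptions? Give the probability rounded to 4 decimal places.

0.9995

P(at least one) = 1 − P(none) = 1 − (1 − 0.27)^24
= 1 − 0.000525 = 0.999475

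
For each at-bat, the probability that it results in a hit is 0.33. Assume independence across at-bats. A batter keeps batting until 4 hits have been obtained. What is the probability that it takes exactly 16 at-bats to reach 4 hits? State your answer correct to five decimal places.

0.04415

Y = trial on which the fourth success occurs; negative binomial, r=4, p=0.33.
P(Y=16) = C(15,3) · p^4 · (1−p)^12
= 455 · 0.011859 · 0.0081827 = 0.0441535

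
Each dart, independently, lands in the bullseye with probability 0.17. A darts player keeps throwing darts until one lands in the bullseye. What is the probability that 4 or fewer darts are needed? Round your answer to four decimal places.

0.5254

Y = number of darts to the first success; geometric, p = 0.17.
P(Y ≤ 4) = 1 − (1−p)^4 = 1 − 0.474583 = 0.525417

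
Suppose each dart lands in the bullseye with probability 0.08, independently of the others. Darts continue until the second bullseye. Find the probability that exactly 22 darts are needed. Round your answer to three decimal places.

Y = trial on which the second success occurs; negative binomial, r=2, p=0.08.
P(Y=22) = C(21,1) · p^2 · (1−p)^20
= 21 · 0.0064 · 0.18869 = 0.02536

0.025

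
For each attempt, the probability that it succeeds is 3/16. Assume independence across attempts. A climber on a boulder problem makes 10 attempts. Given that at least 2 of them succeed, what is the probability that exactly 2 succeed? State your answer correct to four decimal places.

0.5134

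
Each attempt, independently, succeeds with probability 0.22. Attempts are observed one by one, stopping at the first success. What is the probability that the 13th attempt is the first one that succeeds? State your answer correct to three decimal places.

0.011

Geometric (trials to first success), p = 0.22.
P(Y = 13) = (1−p)^12 · p = 0.050715 · 0.22 = 0.01116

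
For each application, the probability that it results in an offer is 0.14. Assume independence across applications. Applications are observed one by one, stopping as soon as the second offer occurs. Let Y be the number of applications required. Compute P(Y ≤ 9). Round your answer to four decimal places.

0.3657

Finishing within 9 applications ⇔ at least 2 successes in the first 9. With X ~ Binomial(9, 0.14), P(Y ≤ 9) = 1 − P(X ≤ 1).
  k=0: C(9,0)·0.14^0·0.86^9 = 0.257327
  k=1: C(9,1)·0.14^1·0.86^8 = 0.377015
1 − 0.634342 = 0.365658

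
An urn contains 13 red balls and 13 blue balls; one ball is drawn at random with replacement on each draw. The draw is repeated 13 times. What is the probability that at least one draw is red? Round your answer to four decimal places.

0.9999

P(at least one) = 1 − P(none) = 1 − (1 − 0.50)^13
= 1 − 0.000122 = 0.999878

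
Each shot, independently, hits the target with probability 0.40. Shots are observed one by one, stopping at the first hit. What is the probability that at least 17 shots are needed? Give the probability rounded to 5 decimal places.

Y = number of shots to the first success; geometric, p = 0.40.
P(Y > 16) = P(first 16 all fail) = (1−p)^16 = 0.0002821

0.00028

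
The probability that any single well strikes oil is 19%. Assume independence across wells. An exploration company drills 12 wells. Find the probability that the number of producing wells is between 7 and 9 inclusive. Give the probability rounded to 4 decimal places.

X ~ Binomial(12, 0.19); P(7 ≤ X ≤ 9) = Σ C(12,k) p^k (1−p)^(12−k) over k:
  k=7: C(12,7)·0.19^7·0.81^5 = 0.002468
  k=8: C(12,8)·0.19^8·0.81^4 = 0.000362
  k=9: C(12,9)·0.19^9·0.81^3 = 0.000038
Total = 0.002868

0.0029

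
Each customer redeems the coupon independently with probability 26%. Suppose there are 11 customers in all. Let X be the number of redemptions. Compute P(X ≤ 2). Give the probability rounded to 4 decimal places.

0.4247

X ~ Binomial(11, 0.26); P(X ≤ 2) = Σ C(11,k) p^k (1−p)^(11−k) over k:
  k=0: C(11,0)·0.26^0·0.74^11 = 0.036438
  k=1: C(11,1)·0.26^1·0.74^10 = 0.140826
  k=2: C(11,2)·0.26^2·0.74^9 = 0.247397
Total = 0.424661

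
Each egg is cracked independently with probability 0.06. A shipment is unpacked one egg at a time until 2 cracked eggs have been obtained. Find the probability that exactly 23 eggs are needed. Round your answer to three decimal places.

0.022

Y = trial on which the second success occurs; negative binomial, r=2, p=0.06.
P(Y=23) = C(22,1) · p^2 · (1−p)^21
= 22 · 0.0036 · 0.2727 = 0.02160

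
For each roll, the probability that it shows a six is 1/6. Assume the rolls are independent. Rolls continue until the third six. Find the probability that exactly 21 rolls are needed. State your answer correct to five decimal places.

Y = trial on which the third success occurs; negative binomial, r=3, p=0.166667.
P(Y=21) = C(20,2) · p^3 · (1−p)^18
= 190 · 0.0046296 · 0.037561 = 0.0330398

0.03304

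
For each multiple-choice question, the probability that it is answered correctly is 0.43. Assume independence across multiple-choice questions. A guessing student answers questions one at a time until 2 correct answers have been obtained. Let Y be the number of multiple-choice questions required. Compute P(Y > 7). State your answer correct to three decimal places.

0.123

Needing more than 7 multiple-choice questions ⇔ fewer than 2 successes in the first 7. With X ~ Binomial(7, 0.43), P(Y > 7) = P(X ≤ 1).
  k=0: C(7,0)·0.43^0·0.57^7 = 0.01955
  k=1: C(7,1)·0.43^1·0.57^6 = 0.10323
P(X ≤ 1) = 0.12278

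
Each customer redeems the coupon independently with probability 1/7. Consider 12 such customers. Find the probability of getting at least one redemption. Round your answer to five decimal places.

P(at least one) = 1 − P(none) = 1 − (1 − 0.142857)^12
= 1 − 0.1572673 = 0.8427327

0.84273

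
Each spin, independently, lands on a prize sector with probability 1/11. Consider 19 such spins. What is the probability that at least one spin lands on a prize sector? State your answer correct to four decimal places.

P(at least one) = 1 − P(none) = 1 − (1 − 0.090909)^19
= 1 − 0.163508 = 0.836492

0.8365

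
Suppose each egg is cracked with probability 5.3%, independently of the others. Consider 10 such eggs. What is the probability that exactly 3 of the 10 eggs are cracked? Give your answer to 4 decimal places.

0.0122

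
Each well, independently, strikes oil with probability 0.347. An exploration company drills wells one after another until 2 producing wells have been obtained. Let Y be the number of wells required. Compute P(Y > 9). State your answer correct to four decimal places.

Needing more than 9 wells ⇔ fewer than 2 successes in the first 9. With X ~ Binomial(9, 0.347), P(Y > 9) = P(X ≤ 1).
  k=0: C(9,0)·0.347^0·0.653^9 = 0.021588
  k=1: C(9,1)·0.347^1·0.653^8 = 0.103247
P(X ≤ 1) = 0.124835

0.1248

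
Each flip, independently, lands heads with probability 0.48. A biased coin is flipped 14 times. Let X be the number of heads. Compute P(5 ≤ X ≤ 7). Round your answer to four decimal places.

X ~ Binomial(14, 0.48); P(5 ≤ X ≤ 7) = Σ C(14,k) p^k (1−p)^(14−k) over k:
  k=5: C(14,5)·0.48^5·0.52^9 = 0.141808
  k=6: C(14,6)·0.48^6·0.52^8 = 0.196349
  k=7: C(14,7)·0.48^7·0.52^7 = 0.207138
Total = 0.545295

0.5453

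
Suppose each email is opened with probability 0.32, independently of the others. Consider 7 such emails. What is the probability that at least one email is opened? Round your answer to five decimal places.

0.93277

P(at least one) = 1 − P(none) = 1 − (1 − 0.32)^7
= 1 − 0.0672299 = 0.9327701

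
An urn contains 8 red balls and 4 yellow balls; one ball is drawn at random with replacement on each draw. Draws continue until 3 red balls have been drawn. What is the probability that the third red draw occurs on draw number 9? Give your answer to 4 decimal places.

Y = trial on which the third success occurs; negative binomial, r=3, p=0.666667.
P(Y=9) = C(8,2) · p^3 · (1−p)^6
= 28 · 0.2963 · 0.0013717 = 0.011380

0.0114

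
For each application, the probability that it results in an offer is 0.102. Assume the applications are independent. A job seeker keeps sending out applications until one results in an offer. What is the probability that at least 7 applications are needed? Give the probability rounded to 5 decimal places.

Y = number of applications to the first success; geometric, p = 0.102.
P(Y > 6) = P(first 6 all fail) = (1−p)^6 = 0.5243944

0.52439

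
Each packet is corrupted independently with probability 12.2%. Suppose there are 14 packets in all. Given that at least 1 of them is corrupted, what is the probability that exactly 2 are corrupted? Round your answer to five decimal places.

X ~ Binomial(14, 0.122). Want P(X=2 | X≥1) = P(X=2) / P(X≥1).
P(X=2) = C(14,2)·0.122^2·0.878^12 = 0.2842466
P(X≥1) = 1 − 0.1617794 = 0.8382206
Ratio = 0.2842466 / 0.8382206 = 0.3391071

0.33911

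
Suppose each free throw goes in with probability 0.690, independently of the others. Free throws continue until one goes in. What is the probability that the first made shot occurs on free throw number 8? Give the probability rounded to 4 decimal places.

0.0002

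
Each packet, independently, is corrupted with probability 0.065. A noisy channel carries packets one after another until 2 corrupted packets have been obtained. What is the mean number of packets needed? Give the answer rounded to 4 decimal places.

30.7692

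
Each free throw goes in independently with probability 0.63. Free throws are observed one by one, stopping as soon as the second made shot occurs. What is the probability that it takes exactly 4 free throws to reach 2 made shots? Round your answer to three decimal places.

0.163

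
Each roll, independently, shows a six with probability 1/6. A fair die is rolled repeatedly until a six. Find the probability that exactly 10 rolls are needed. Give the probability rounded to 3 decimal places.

0.032

Geometric (trials to first success), p = 0.166667.
P(Y = 10) = (1−p)^9 · p = 0.19381 · 0.166667 = 0.03230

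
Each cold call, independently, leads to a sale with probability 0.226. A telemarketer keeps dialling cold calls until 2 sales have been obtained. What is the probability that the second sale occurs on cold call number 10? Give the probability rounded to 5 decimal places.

Y = trial on which the second success occurs; negative binomial, r=2, p=0.226.
P(Y=10) = C(9,1) · p^2 · (1−p)^8
= 9 · 0.051076 · 0.1288 = 0.0592089

0.05921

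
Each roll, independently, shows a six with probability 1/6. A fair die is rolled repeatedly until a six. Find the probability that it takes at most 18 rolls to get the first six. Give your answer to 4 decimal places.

Y = number of rolls to the first success; geometric, p = 0.166667.
P(Y ≤ 18) = 1 − (1−p)^18 = 1 − 0.037561 = 0.962439

0.9624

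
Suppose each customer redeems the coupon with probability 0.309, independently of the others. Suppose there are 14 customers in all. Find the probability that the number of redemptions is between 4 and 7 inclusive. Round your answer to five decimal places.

X ~ Binomial(14, 0.309); P(4 ≤ X ≤ 7) = Σ C(14,k) p^k (1−p)^(14−k) over k:
  k=4: C(14,4)·0.309^4·0.691^10 = 0.2264897
  k=5: C(14,5)·0.309^5·0.691^9 = 0.2025624
  k=6: C(14,6)·0.309^6·0.691^8 = 0.1358722
  k=7: C(14,7)·0.309^7·0.691^7 = 0.0694389
Total = 0.6343633

0.63436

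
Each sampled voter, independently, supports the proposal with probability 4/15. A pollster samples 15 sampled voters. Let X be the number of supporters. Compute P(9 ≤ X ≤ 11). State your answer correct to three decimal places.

0.007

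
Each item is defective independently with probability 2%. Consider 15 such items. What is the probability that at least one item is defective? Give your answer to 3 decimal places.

P(at least one) = 1 − P(none) = 1 − (1 − 0.02)^15
= 1 − 0.73857 = 0.26143

0.261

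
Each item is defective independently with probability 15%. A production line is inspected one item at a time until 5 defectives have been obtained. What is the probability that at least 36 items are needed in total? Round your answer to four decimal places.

0.3807

Needing more than 35 items ⇔ fewer than 5 successes in the first 35. With X ~ Binomial(35, 0.15), P(Y > 35) = P(X ≤ 4).
  k=0: C(35,0)·0.15^0·0.85^35 = 0.003386
  k=1: C(35,1)·0.15^1·0.85^34 = 0.020912
  k=2: C(35,2)·0.15^2·0.85^33 = 0.062737
  k=3: C(35,3)·0.15^3·0.85^32 = 0.121784
  k=4: C(35,4)·0.15^4·0.85^31 = 0.171930
P(X ≤ 4) = 0.380749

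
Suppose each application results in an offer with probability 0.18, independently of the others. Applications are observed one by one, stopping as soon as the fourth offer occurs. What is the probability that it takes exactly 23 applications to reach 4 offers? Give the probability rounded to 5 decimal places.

0.03725

Y = trial on which the fourth success occurs; negative binomial, r=4, p=0.18.
P(Y=23) = C(22,3) · p^4 · (1−p)^19
= 1540 · 0.0010498 · 0.023039 = 0.0372455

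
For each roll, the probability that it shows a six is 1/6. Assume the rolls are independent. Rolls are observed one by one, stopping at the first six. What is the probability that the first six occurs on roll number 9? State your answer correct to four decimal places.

0.0388

Geometric (trials to first success), p = 0.166667.
P(Y = 9) = (1−p)^8 · p = 0.23257 · 0.166667 = 0.038761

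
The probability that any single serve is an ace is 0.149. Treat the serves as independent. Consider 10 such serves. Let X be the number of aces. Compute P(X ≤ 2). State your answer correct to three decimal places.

X ~ Binomial(10, 0.149); P(X ≤ 2) = Σ C(10,k) p^k (1−p)^(10−k) over k:
  k=0: C(10,0)·0.149^0·0.851^10 = 0.19920
  k=1: C(10,1)·0.149^1·0.851^9 = 0.34878
  k=2: C(10,2)·0.149^2·0.851^8 = 0.27480
Total = 0.82279

0.823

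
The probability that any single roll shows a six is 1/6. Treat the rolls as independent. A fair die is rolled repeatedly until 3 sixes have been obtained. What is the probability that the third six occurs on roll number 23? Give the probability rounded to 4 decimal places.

0.0279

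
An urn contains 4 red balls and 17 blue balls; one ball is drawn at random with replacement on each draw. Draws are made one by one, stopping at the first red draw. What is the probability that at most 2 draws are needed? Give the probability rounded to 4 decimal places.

0.3447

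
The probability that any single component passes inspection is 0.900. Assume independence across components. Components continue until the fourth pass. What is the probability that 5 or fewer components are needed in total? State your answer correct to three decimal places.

Finishing within 5 components ⇔ at least 4 successes in the first 5. With X ~ Binomial(5, 0.90), P(Y ≤ 5) = 1 − P(X ≤ 3).
  k=0: C(5,0)·0.90^0·0.10^5 = 0.00001
  k=1: C(5,1)·0.90^1·0.10^4 = 0.00045
  k=2: C(5,2)·0.90^2·0.10^3 = 0.00810
  k=3: C(5,3)·0.90^3·0.10^2 = 0.07290
1 − 0.08146 = 0.91854

0.919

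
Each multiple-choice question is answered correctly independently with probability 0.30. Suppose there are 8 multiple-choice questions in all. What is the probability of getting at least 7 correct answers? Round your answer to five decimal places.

0.00129

X ~ Binomial(8, 0.30); P(X ≥ 7) = Σ C(8,k) p^k (1−p)^(8−k) over k:
  k=7: C(8,7)·0.30^7·0.70^1 = 0.0012247
  k=8: C(8,8)·0.30^8·0.70^0 = 0.0000656
Total = 0.0012903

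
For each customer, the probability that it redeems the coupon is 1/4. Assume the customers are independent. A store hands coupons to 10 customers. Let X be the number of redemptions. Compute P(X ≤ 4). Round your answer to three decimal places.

X ~ Binomial(10, 0.25); P(X ≤ 4) = Σ C(10,k) p^k (1−p)^(10−k) over k:
  k=0: C(10,0)·0.25^0·0.75^10 = 0.05631
  k=1: C(10,1)·0.25^1·0.75^9 = 0.18771
  k=2: C(10,2)·0.25^2·0.75^8 = 0.28157
  k=3: C(10,3)·0.25^3·0.75^7 = 0.25028
  k=4: C(10,4)·0.25^4·0.75^6 = 0.14600
Total = 0.92187

0.922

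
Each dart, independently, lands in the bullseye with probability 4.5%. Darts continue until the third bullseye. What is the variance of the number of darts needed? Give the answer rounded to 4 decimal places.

Y = total darts until the third success; negative binomial with r=3, p=0.045.
Var(Y) = r(1−p)/p² = 3·0.955 / 0.045² = 1414.814815

1414.8148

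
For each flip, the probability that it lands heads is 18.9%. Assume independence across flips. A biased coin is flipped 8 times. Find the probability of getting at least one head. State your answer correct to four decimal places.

0.8129

P(at least one) = 1 − P(none) = 1 − (1 − 0.189)^8
= 1 − 0.187140 = 0.812860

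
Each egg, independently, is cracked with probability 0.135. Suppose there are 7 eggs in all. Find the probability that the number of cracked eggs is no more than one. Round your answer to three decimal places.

X ~ Binomial(7, 0.135); P(X ≤ 1) = Σ C(7,k) p^k (1−p)^(7−k) over k:
  k=0: C(7,0)·0.135^0·0.865^7 = 0.36234
  k=1: C(7,1)·0.135^1·0.865^6 = 0.39585
Total = 0.75819

0.758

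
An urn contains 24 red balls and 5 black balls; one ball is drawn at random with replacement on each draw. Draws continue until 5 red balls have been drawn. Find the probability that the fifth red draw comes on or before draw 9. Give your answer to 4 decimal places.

0.9896

Finishing within 9 draws ⇔ at least 5 successes in the first 9. With X ~ Binomial(9, 0.827586), P(Y ≤ 9) = 1 − P(X ≤ 4).
  k=0: C(9,0)·0.827586^0·0.172414^9 = 0.000000
  k=1: C(9,1)·0.827586^1·0.172414^8 = 0.000006
  k=2: C(9,2)·0.827586^2·0.172414^7 = 0.000112
  k=3: C(9,3)·0.827586^3·0.172414^6 = 0.001251
  k=4: C(9,4)·0.827586^4·0.172414^5 = 0.009005
1 − 0.010373 = 0.989627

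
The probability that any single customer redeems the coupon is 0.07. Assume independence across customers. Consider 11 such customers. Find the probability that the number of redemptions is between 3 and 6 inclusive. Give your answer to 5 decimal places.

X ~ Binomial(11, 0.07); P(3 ≤ X ≤ 6) = Σ C(11,k) p^k (1−p)^(11−k) over k:
  k=3: C(11,3)·0.07^3·0.93^8 = 0.0316695
  k=4: C(11,4)·0.07^4·0.93^7 = 0.0047675
  k=5: C(11,5)·0.07^5·0.93^6 = 0.0005024
  k=6: C(11,6)·0.07^6·0.93^5 = 0.0000378
Total = 0.0369772

0.03698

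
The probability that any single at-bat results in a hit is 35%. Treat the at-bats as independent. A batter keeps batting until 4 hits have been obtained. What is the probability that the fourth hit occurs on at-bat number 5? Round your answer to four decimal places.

Y = trial on which the fourth success occurs; negative binomial, r=4, p=0.35.
P(Y=5) = C(4,3) · p^4 · (1−p)^1
= 4 · 0.015006 · 0.65 = 0.039016

0.0390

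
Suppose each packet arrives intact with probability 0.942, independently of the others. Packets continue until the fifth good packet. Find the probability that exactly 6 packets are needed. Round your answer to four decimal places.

0.2151

Y = trial on which the fifth success occurs; negative binomial, r=5, p=0.942.
P(Y=6) = C(5,4) · p^5 · (1−p)^1
= 5 · 0.74174 · 0.058 = 0.215106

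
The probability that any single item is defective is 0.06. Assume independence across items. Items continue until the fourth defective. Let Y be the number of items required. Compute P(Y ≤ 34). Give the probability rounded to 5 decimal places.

0.14456

Finishing within 34 items ⇔ at least 4 successes in the first 34. With X ~ Binomial(34, 0.06), P(Y ≤ 34) = 1 − P(X ≤ 3).
  k=0: C(34,0)·0.06^0·0.94^34 = 0.1219964
  k=1: C(34,1)·0.06^1·0.94^33 = 0.2647581
  k=2: C(34,2)·0.06^2·0.94^32 = 0.2788410
  k=3: C(34,3)·0.06^3·0.94^31 = 0.1898492
1 − 0.8554448 = 0.1445552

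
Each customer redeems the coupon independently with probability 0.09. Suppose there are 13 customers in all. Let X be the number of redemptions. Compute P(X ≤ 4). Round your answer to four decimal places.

0.9959

X ~ Binomial(13, 0.09); P(X ≤ 4) = Σ C(13,k) p^k (1−p)^(13−k) over k:
  k=0: C(13,0)·0.09^0·0.91^13 = 0.293453
  k=1: C(13,1)·0.09^1·0.91^12 = 0.377296
  k=2: C(13,2)·0.09^2·0.91^11 = 0.223890
  k=3: C(13,3)·0.09^3·0.91^10 = 0.081191
  k=4: C(13,4)·0.09^4·0.91^9 = 0.020075
Total = 0.995905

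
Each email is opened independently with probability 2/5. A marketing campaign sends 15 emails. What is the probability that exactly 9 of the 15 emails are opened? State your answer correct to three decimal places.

X ~ Binomial(n=15, p=0.40).
P(X=9) = C(15,9) · p^9 · (1−p)^6
= 5005 · 0.00026214 · 0.046656 = 0.06121

0.061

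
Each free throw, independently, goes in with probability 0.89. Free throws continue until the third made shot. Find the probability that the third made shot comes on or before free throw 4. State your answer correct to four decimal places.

0.9376

Finishing within 4 free throws ⇔ at least 3 successes in the first 4. With X ~ Binomial(4, 0.89), P(Y ≤ 4) = 1 − P(X ≤ 2).
  k=0: C(4,0)·0.89^0·0.11^4 = 0.000146
  k=1: C(4,1)·0.89^1·0.11^3 = 0.004738
  k=2: C(4,2)·0.89^2·0.11^2 = 0.057506
1 − 0.062391 = 0.937609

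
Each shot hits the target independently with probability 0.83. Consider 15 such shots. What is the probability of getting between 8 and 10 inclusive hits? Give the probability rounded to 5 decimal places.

X ~ Binomial(15, 0.83); P(8 ≤ X ≤ 10) = Σ C(15,k) p^k (1−p)^(15−k) over k:
  k=8: C(15,8)·0.83^8·0.17^7 = 0.0059472
  k=9: C(15,9)·0.83^9·0.17^6 = 0.0225840
  k=10: C(15,10)·0.83^10·0.17^5 = 0.0661578
Total = 0.0946890

0.09469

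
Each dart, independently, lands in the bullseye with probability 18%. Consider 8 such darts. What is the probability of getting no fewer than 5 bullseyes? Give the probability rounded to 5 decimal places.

0.00652

X ~ Binomial(8, 0.18); P(X ≥ 5) = Σ C(8,k) p^k (1−p)^(8−k) over k:
  k=5: C(8,5)·0.18^5·0.82^3 = 0.0058343
  k=6: C(8,6)·0.18^6·0.82^2 = 0.0006404
  k=7: C(8,7)·0.18^7·0.82^1 = 0.0000402
  k=8: C(8,8)·0.18^8·0.82^0 = 0.0000011
Total = 0.0065160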